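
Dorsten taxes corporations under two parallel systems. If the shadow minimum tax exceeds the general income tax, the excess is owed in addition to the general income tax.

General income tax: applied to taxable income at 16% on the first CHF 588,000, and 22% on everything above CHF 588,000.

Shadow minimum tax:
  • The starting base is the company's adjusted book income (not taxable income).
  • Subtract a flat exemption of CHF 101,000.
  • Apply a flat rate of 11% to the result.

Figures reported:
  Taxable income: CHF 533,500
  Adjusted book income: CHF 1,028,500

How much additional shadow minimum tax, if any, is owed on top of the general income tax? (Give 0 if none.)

CHF 16,665

Shadow minimum tax:
  Base (adjusted book income): CHF 1,028,500
  Less exemption CHF 101,000 → base CHF 927,500
  CHF 927,500 × 11% = CHF 102,025

General income tax:
  CHF 533,500 × 16% = CHF 85,360

Excess of shadow minimum tax over general income tax: CHF 102,025 − CHF 85,360 = CHF 16,665.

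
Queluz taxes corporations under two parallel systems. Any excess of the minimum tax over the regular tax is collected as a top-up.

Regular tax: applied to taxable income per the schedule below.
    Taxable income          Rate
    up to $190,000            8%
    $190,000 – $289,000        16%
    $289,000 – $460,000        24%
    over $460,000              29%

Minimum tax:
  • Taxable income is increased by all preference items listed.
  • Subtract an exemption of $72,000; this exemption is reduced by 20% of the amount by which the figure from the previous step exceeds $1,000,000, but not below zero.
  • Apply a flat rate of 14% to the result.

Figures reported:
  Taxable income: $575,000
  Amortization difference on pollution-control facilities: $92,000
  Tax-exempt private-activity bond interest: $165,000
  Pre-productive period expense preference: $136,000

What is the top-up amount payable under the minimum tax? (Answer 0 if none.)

$20,010

Regular tax:
  $190,000 × 8% = $15,200
  $99,000 × 16% = $15,840
  $171,000 × 24% = $41,040
  $115,000 × 29% = $33,350
  → $105,430

Minimum tax:
  Adjusted income: $575,000 + $92,000 + $165,000 + $136,000 = $968,000
  Exemption: $968,000 ≤ $1,000,000, so full $72,000 applies
  Base: $968,000 − $72,000 = $896,000
  $896,000 × 14% = $125,440

Excess of minimum tax over regular tax: $125,440 − $105,430 = $20,010.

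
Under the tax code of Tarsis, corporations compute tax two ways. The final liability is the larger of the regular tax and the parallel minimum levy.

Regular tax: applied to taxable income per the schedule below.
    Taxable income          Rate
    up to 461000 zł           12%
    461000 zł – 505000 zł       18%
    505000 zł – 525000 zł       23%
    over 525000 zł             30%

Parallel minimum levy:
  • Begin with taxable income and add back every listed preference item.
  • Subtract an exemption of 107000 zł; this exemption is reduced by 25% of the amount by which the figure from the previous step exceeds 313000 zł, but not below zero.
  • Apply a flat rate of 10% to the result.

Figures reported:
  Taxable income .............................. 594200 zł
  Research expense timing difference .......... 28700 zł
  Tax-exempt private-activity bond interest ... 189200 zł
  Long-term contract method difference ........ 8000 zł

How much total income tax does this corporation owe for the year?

Regular tax:
  461000 zł × 12% = 55320 zł
  44000 zł × 18% = 7920 zł
  20000 zł × 23% = 4600 zł
  69200 zł × 30% = 20760 zł
  → 88600 zł

Parallel minimum levy:
  Adjusted income: 594200 zł + 28700 zł + 189200 zł + 8000 zł = 820100 zł
  Exemption: 25% × (820100 zł − 313000 zł) = 126775 zł ≥ 107000 zł, so the exemption is fully phased out
  Base: 820100 zł − 0 zł = 820100 zł
  820100 zł × 10% = 82010 zł

88600 zł > 82010 zł, so the regular tax governs.

88600 zł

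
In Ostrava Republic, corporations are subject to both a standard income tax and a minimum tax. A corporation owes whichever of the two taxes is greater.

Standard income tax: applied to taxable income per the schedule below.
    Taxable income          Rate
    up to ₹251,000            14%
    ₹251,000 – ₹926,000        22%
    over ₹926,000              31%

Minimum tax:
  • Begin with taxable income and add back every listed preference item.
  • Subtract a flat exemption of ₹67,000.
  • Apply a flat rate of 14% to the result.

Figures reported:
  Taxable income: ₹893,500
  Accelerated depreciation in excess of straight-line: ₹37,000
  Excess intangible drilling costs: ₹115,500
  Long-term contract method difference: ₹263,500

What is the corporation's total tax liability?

Minimum tax:
  Adjusted income: ₹893,500 + ₹37,000 + ₹115,500 + ₹263,500 = ₹1,309,500
  Less exemption ₹67,000 → base ₹1,242,500
  ₹1,242,500 × 14% = ₹173,950

Standard income tax:
  ₹251,000 × 14% = ₹35,140
  ₹642,500 × 22% = ₹141,350
  → ₹176,490

₹176,490 > ₹173,950, so the standard income tax governs.

₹176,490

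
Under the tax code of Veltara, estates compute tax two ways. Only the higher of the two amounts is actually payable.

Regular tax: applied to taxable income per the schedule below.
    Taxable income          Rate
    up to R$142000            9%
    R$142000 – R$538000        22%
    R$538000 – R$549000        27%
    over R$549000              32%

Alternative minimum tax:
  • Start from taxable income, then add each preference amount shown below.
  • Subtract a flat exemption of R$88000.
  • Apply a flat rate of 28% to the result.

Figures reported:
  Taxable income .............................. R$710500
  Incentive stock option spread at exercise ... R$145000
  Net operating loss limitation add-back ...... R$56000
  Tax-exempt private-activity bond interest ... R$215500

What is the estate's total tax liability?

Regular tax:
  R$142000 × 9% = R$12780
  R$396000 × 22% = R$87120
  R$11000 × 27% = R$2970
  R$161500 × 32% = R$51680
  → R$154550

Alternative minimum tax:
  Adjusted income: R$710500 + R$145000 + R$56000 + R$215500 = R$1127000
  Less exemption R$88000 → base R$1039000
  R$1039000 × 28% = R$290920

R$290920 > R$154550, so the alternative minimum tax is the binding amount.

R$290920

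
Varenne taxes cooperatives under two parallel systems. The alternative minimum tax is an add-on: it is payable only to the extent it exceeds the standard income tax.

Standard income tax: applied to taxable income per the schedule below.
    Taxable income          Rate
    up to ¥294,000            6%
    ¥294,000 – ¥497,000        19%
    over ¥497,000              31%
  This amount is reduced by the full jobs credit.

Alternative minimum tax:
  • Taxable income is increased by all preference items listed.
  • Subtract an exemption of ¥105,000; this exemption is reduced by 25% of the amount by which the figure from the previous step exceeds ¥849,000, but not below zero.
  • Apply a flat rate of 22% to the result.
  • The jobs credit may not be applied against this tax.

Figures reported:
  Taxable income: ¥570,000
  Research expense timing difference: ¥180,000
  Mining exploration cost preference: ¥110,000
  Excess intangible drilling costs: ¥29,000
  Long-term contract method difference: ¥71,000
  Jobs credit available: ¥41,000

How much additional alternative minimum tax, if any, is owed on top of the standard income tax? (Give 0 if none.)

¥156,365

Alternative minimum tax:
  Adjusted income: ¥570,000 + ¥180,000 + ¥110,000 + ¥29,000 + ¥71,000 = ¥960,000
  Exemption: ¥105,000 − 25% × (¥960,000 − ¥849,000) = ¥105,000 − ¥27,750 = ¥77,250
  Base: ¥960,000 − ¥77,250 = ¥882,750
  ¥882,750 × 22% = ¥194,205

Standard income tax:
  ¥294,000 × 6% = ¥17,640
  ¥203,000 × 19% = ¥38,570
  ¥73,000 × 31% = ¥22,630
  → ¥78,840
  Less jobs credit ¥41,000 → ¥37,840

Excess of alternative minimum tax over standard income tax: ¥194,205 − ¥37,840 = ¥156,365.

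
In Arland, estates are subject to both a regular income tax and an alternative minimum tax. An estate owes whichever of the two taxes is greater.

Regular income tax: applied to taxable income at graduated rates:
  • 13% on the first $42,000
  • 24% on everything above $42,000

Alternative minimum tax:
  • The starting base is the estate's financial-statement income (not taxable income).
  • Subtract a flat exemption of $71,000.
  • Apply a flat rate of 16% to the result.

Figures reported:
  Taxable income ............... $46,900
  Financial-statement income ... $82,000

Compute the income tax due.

$6,636

Regular income tax:
  $42,000 × 13% = $5,460
  $4,900 × 24% = $1,176
  → $6,636

Alternative minimum tax:
  Base (financial-statement income): $82,000
  Less exemption $71,000 → base $11,000
  $11,000 × 16% = $1,760

$6,636 > $1,760, so the regular income tax governs.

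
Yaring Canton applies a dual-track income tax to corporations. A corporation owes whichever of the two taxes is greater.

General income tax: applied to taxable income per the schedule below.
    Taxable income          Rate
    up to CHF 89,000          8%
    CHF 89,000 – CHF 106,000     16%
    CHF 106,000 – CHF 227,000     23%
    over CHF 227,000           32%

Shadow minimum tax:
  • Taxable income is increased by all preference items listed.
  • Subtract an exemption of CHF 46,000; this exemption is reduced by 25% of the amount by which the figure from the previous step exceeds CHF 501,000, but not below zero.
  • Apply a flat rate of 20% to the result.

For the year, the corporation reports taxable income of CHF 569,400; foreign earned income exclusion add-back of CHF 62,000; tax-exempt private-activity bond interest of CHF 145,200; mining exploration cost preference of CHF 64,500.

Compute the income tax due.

Shadow minimum tax:
  Adjusted income: CHF 569,400 + CHF 62,000 + CHF 145,200 + CHF 64,500 = CHF 841,100
  Exemption: 25% × (CHF 841,100 − CHF 501,000) = CHF 85,025 ≥ CHF 46,000, so the exemption is fully phased out
  Base: CHF 841,100 − CHF 0 = CHF 841,100
  CHF 841,100 × 20% = CHF 168,220

General income tax:
  CHF 89,000 × 8% = CHF 7,120
  CHF 17,000 × 16% = CHF 2,720
  CHF 121,000 × 23% = CHF 27,830
  CHF 342,400 × 32% = CHF 109,568
  → CHF 147,238

CHF 168,220 > CHF 147,238, so the shadow minimum tax is the binding amount.

CHF 168,220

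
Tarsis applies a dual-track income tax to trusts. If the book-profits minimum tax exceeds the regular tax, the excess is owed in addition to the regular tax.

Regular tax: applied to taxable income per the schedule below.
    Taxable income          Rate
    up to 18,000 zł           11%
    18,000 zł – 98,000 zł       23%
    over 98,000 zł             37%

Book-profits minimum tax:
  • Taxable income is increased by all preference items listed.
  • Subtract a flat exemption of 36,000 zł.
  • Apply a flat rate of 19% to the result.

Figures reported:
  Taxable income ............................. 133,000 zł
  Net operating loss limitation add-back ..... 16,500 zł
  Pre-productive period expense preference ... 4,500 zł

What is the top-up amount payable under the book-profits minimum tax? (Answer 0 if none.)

0 zł

Regular tax:
  18,000 zł × 11% = 1,980 zł
  80,000 zł × 23% = 18,400 zł
  35,000 zł × 37% = 12,950 zł
  → 33,330 zł

Book-profits minimum tax:
  Adjusted income: 133,000 zł + 16,500 zł + 4,500 zł = 154,000 zł
  Less exemption 36,000 zł → base 118,000 zł
  118,000 zł × 19% = 22,420 zł

22,420 zł ≤ 33,330 zł, so no add-on is due.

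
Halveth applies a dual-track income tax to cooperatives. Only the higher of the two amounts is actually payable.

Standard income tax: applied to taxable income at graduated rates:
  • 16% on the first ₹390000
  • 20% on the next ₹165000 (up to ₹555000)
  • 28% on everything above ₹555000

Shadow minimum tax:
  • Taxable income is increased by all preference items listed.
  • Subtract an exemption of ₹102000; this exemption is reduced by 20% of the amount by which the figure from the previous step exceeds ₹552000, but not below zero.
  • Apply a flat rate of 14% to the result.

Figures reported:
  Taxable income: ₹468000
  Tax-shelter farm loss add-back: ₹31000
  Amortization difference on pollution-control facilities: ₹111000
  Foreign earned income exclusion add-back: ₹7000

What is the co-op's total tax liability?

Shadow minimum tax:
  Adjusted income: ₹468000 + ₹31000 + ₹111000 + ₹7000 = ₹617000
  Exemption: ₹102000 − 20% × (₹617000 − ₹552000) = ₹102000 − ₹13000 = ₹89000
  Base: ₹617000 − ₹89000 = ₹528000
  ₹528000 × 14% = ₹73920

Standard income tax:
  ₹390000 × 16% = ₹62400
  ₹78000 × 20% = ₹15600
  → ₹78000

₹78000 > ₹73920, so the standard income tax governs.

₹78000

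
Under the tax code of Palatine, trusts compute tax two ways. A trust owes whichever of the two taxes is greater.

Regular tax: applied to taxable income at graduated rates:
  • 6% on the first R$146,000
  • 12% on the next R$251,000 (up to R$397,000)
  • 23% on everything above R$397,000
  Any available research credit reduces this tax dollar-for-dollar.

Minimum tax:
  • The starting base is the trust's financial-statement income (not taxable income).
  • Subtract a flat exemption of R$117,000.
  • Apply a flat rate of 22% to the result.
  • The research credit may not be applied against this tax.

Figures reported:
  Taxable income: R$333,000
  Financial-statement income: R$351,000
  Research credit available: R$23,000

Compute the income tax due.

Regular tax:
  R$146,000 × 6% = R$8,760
  R$187,000 × 12% = R$22,440
  → R$31,200
  Less research credit R$23,000 → R$8,200

Minimum tax:
  Base (financial-statement income): R$351,000
  Less exemption R$117,000 → base R$234,000
  R$234,000 × 22% = R$51,480

R$51,480 > R$8,200, so the minimum tax is the binding amount.

R$51,480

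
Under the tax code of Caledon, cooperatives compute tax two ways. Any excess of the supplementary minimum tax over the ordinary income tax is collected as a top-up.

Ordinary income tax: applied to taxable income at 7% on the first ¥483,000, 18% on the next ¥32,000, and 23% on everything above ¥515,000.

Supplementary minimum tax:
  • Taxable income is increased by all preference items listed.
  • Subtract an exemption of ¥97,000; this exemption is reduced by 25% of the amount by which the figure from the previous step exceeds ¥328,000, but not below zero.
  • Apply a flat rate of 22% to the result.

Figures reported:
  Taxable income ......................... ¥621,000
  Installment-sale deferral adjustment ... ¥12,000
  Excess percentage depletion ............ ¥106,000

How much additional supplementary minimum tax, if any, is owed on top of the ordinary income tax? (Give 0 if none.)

Ordinary income tax:
  ¥483,000 × 7% = ¥33,810
  ¥32,000 × 18% = ¥5,760
  ¥106,000 × 23% = ¥24,380
  → ¥63,950

Supplementary minimum tax:
  Adjusted income: ¥621,000 + ¥12,000 + ¥106,000 = ¥739,000
  Exemption: 25% × (¥739,000 − ¥328,000) = ¥102,750 ≥ ¥97,000, so the exemption is fully phased out
  Base: ¥739,000 − ¥0 = ¥739,000
  ¥739,000 × 22% = ¥162,580

Excess of supplementary minimum tax over ordinary income tax: ¥162,580 − ¥63,950 = ¥98,630.

¥98,630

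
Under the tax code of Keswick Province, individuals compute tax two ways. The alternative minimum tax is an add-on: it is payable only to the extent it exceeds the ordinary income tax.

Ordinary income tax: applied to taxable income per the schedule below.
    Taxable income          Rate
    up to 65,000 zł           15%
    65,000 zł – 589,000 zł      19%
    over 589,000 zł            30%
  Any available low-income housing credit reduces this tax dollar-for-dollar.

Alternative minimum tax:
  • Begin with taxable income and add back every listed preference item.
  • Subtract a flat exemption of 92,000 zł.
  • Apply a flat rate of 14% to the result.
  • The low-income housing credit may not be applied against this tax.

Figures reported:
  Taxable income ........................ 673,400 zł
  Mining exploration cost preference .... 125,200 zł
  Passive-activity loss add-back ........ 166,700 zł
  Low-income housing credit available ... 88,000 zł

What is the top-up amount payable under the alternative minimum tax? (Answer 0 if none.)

Ordinary income tax:
  65,000 zł × 15% = 9,750 zł
  524,000 zł × 19% = 99,560 zł
  84,400 zł × 30% = 25,320 zł
  → 134,630 zł
  Less low-income housing credit 88,000 zł → 46,630 zł

Alternative minimum tax:
  Adjusted income: 673,400 zł + 125,200 zł + 166,700 zł = 965,300 zł
  Less exemption 92,000 zł → base 873,300 zł
  873,300 zł × 14% = 122,262 zł

Excess of alternative minimum tax over ordinary income tax: 122,262 zł − 46,630 zł = 75,632 zł.

75,632 zł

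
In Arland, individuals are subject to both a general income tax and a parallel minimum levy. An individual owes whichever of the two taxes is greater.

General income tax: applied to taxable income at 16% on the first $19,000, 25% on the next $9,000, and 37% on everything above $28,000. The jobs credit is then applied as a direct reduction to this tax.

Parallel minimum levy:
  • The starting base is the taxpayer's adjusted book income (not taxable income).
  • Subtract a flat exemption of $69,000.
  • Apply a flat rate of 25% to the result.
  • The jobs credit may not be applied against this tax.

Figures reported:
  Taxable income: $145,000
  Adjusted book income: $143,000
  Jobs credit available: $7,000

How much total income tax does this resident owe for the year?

$41,580

General income tax:
  $19,000 × 16% = $3,040
  $9,000 × 25% = $2,250
  $117,000 × 37% = $43,290
  → $48,580
  Less jobs credit $7,000 → $41,580

Parallel minimum levy:
  Base (adjusted book income): $143,000
  Less exemption $69,000 → base $74,000
  $74,000 × 25% = $18,500

$41,580 > $18,500, so the general income tax governs.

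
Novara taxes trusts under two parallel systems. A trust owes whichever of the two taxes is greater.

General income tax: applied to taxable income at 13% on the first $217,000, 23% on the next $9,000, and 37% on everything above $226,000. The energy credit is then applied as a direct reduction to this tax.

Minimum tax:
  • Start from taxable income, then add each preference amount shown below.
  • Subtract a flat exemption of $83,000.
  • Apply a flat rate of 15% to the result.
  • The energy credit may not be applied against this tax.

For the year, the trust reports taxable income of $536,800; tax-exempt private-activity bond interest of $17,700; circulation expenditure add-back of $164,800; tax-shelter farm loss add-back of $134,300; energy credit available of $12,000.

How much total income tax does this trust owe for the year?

$133,276

General income tax:
  $217,000 × 13% = $28,210
  $9,000 × 23% = $2,070
  $310,800 × 37% = $114,996
  → $145,276
  Less energy credit $12,000 → $133,276

Minimum tax:
  Adjusted income: $536,800 + $17,700 + $164,800 + $134,300 = $853,600
  Less exemption $83,000 → base $770,600
  $770,600 × 15% = $115,590

$133,276 > $115,590, so the general income tax governs.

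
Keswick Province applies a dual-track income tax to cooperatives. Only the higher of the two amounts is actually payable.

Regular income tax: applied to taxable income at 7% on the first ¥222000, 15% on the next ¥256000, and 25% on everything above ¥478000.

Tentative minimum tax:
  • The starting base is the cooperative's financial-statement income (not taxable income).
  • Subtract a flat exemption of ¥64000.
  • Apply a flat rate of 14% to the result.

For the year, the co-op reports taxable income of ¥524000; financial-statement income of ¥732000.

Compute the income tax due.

Regular income tax:
  ¥222000 × 7% = ¥15540
  ¥256000 × 15% = ¥38400
  ¥46000 × 25% = ¥11500
  → ¥65440

Tentative minimum tax:
  Base (financial-statement income): ¥732000
  Less exemption ¥64000 → base ¥668000
  ¥668000 × 14% = ¥93520

¥93520 > ¥65440, so the tentative minimum tax is the binding amount.

¥93520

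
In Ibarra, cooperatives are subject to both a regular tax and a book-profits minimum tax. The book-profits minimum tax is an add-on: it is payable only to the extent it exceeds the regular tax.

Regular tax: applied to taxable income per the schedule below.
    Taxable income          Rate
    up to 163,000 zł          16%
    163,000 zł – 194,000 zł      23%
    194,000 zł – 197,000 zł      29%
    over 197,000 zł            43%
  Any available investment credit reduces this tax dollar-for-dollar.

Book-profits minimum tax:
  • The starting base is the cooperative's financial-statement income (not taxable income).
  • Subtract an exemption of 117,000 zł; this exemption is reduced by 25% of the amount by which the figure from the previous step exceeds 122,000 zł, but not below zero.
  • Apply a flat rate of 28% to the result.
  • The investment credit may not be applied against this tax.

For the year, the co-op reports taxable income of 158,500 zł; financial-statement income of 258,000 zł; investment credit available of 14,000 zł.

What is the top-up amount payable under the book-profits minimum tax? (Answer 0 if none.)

Book-profits minimum tax:
  Base (financial-statement income): 258,000 zł
  Exemption: 117,000 zł − 25% × (258,000 zł − 122,000 zł) = 117,000 zł − 34,000 zł = 83,000 zł
  Base: 258,000 zł − 83,000 zł = 175,000 zł
  175,000 zł × 28% = 49,000 zł

Regular tax:
  158,500 zł × 16% = 25,360 zł
  Less investment credit 14,000 zł → 11,360 zł

Excess of book-profits minimum tax over regular tax: 49,000 zł − 11,360 zł = 37,640 zł.

37,640 zł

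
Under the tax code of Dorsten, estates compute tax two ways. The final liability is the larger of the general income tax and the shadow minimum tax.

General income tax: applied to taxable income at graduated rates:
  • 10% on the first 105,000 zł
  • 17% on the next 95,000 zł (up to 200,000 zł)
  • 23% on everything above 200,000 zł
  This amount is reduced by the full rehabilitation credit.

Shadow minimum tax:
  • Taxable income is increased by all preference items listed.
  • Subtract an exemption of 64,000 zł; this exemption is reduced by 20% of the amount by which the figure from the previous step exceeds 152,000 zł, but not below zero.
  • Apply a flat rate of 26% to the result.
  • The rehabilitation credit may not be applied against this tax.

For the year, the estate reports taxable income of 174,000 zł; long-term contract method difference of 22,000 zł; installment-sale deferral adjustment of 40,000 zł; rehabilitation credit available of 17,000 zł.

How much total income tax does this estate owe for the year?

49,088 zł

Shadow minimum tax:
  Adjusted income: 174,000 zł + 22,000 zł + 40,000 zł = 236,000 zł
  Exemption: 64,000 zł − 20% × (236,000 zł − 152,000 zł) = 64,000 zł − 16,800 zł = 47,200 zł
  Base: 236,000 zł − 47,200 zł = 188,800 zł
  188,800 zł × 26% = 49,088 zł

General income tax:
  105,000 zł × 10% = 10,500 zł
  69,000 zł × 17% = 11,730 zł
  → 22,230 zł
  Less rehabilitation credit 17,000 zł → 5,230 zł

49,088 zł > 5,230 zł, so the shadow minimum tax is the binding amount.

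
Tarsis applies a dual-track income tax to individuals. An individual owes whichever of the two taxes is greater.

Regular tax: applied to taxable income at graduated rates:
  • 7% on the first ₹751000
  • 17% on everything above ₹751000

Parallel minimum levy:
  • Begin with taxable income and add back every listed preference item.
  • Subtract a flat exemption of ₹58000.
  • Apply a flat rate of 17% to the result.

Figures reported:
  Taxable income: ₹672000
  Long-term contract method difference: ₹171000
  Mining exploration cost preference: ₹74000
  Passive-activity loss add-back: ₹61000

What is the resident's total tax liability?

Parallel minimum levy:
  Adjusted income: ₹672000 + ₹171000 + ₹74000 + ₹61000 = ₹978000
  Less exemption ₹58000 → base ₹920000
  ₹920000 × 17% = ₹156400

Regular tax:
  ₹672000 × 7% = ₹47040

₹156400 > ₹47040, so the parallel minimum levy is the binding amount.

₹156400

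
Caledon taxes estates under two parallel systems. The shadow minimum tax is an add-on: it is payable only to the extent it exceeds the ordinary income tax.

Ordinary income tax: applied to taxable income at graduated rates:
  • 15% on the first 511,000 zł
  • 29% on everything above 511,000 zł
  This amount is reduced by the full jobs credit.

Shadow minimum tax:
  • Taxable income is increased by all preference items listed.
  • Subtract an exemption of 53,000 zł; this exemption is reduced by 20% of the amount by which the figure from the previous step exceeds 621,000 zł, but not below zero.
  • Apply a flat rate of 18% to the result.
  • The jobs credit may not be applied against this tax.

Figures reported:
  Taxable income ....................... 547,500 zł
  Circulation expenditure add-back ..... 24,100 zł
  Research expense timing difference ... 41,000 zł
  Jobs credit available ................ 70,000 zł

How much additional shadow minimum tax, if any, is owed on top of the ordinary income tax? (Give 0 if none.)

83,493 zł

Shadow minimum tax:
  Adjusted income: 547,500 zł + 24,100 zł + 41,000 zł = 612,600 zł
  Exemption: 612,600 zł ≤ 621,000 zł, so full 53,000 zł applies
  Base: 612,600 zł − 53,000 zł = 559,600 zł
  559,600 zł × 18% = 100,728 zł

Ordinary income tax:
  511,000 zł × 15% = 76,650 zł
  36,500 zł × 29% = 10,585 zł
  → 87,235 zł
  Less jobs credit 70,000 zł → 17,235 zł

Excess of shadow minimum tax over ordinary income tax: 100,728 zł − 17,235 zł = 83,493 zł.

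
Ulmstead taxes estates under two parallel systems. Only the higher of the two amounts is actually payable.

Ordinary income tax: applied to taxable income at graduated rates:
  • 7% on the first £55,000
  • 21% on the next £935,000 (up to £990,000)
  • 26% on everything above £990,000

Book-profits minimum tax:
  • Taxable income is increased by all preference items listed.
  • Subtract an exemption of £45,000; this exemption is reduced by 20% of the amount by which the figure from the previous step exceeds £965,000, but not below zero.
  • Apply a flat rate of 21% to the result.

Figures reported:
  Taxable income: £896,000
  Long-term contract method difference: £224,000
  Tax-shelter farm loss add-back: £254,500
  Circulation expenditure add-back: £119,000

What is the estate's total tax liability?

Book-profits minimum tax:
  Adjusted income: £896,000 + £224,000 + £254,500 + £119,000 = £1,493,500
  Exemption: 20% × (£1,493,500 − £965,000) = £105,700 ≥ £45,000, so the exemption is fully phased out
  Base: £1,493,500 − £0 = £1,493,500
  £1,493,500 × 21% = £313,635

Ordinary income tax:
  £55,000 × 7% = £3,850
  £841,000 × 21% = £176,610
  → £180,460

£313,635 > £180,460, so the book-profits minimum tax is the binding amount.

£313,635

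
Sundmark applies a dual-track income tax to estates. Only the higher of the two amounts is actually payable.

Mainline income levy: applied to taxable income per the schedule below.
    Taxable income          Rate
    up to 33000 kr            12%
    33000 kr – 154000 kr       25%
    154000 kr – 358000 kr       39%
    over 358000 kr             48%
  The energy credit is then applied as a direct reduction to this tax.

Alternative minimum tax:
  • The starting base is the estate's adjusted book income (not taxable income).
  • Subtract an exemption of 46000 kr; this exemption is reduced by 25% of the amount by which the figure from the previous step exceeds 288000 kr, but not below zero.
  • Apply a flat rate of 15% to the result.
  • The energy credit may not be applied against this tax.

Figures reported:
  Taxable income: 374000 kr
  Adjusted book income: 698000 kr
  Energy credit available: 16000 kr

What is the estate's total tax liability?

105450 kr

Mainline income levy:
  33000 kr × 12% = 3960 kr
  121000 kr × 25% = 30250 kr
  204000 kr × 39% = 79560 kr
  16000 kr × 48% = 7680 kr
  → 121450 kr
  Less energy credit 16000 kr → 105450 kr

Alternative minimum tax:
  Base (adjusted book income): 698000 kr
  Exemption: 25% × (698000 kr − 288000 kr) = 102500 kr ≥ 46000 kr, so the exemption is fully phased out
  Base: 698000 kr − 0 kr = 698000 kr
  698000 kr × 15% = 104700 kr

105450 kr > 104700 kr, so the mainline income levy governs.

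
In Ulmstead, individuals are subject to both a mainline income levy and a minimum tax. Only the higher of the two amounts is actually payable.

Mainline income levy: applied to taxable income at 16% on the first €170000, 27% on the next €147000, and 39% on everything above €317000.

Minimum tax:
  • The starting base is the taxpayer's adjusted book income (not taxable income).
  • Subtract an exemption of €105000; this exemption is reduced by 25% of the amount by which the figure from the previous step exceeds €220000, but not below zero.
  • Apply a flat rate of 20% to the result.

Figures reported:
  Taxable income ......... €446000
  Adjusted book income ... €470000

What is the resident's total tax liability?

€117200

Minimum tax:
  Base (adjusted book income): €470000
  Exemption: €105000 − 25% × (€470000 − €220000) = €105000 − €62500 = €42500
  Base: €470000 − €42500 = €427500
  €427500 × 20% = €85500

Mainline income levy:
  €170000 × 16% = €27200
  €147000 × 27% = €39690
  €129000 × 39% = €50310
  → €117200

€117200 > €85500, so the mainline income levy governs.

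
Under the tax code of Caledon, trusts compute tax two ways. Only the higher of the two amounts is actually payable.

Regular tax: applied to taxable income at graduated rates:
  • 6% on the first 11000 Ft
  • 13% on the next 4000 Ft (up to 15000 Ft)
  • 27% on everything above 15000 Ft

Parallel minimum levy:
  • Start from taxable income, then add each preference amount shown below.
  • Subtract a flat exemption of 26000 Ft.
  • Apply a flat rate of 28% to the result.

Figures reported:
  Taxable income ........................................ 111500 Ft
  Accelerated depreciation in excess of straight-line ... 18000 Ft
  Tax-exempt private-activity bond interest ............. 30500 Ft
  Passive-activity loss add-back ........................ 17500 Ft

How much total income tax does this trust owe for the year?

Regular tax:
  11000 Ft × 6% = 660 Ft
  4000 Ft × 13% = 520 Ft
  96500 Ft × 27% = 26055 Ft
  → 27235 Ft

Parallel minimum levy:
  Adjusted income: 111500 Ft + 18000 Ft + 30500 Ft + 17500 Ft = 177500 Ft
  Less exemption 26000 Ft → base 151500 Ft
  151500 Ft × 28% = 42420 Ft

42420 Ft > 27235 Ft, so the parallel minimum levy is the binding amount.

42420 Ft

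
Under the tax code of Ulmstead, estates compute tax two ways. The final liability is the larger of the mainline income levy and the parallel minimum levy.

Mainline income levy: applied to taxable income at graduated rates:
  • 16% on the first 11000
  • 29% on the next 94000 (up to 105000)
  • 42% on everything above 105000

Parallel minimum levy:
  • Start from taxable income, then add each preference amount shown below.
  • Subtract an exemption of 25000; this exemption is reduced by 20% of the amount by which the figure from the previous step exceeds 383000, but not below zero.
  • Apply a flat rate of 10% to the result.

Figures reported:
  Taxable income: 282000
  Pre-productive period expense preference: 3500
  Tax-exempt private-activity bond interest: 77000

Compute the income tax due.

Mainline income levy:
  11000 × 16% = 1760
  94000 × 29% = 27260
  177000 × 42% = 74340
  → 103360

Parallel minimum levy:
  Adjusted income: 282000 + 3500 + 77000 = 362500
  Exemption: 362500 ≤ 383000, so full 25000 applies
  Base: 362500 − 25000 = 337500
  337500 × 10% = 33750

103360 > 33750, so the mainline income levy governs.

103360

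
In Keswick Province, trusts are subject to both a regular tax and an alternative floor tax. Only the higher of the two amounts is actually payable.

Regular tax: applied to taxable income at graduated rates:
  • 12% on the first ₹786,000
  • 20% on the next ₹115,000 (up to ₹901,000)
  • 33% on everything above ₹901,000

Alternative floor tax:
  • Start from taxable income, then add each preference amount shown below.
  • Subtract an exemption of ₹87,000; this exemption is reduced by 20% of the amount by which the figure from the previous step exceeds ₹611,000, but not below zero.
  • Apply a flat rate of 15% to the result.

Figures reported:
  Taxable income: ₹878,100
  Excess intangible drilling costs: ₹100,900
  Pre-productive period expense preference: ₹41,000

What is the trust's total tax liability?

Alternative floor tax:
  Adjusted income: ₹878,100 + ₹100,900 + ₹41,000 = ₹1,020,000
  Exemption: ₹87,000 − 20% × (₹1,020,000 − ₹611,000) = ₹87,000 − ₹81,800 = ₹5,200
  Base: ₹1,020,000 − ₹5,200 = ₹1,014,800
  ₹1,014,800 × 15% = ₹152,220

Regular tax:
  ₹786,000 × 12% = ₹94,320
  ₹92,100 × 20% = ₹18,420
  → ₹112,740

₹152,220 > ₹112,740, so the alternative floor tax is the binding amount.

₹152,220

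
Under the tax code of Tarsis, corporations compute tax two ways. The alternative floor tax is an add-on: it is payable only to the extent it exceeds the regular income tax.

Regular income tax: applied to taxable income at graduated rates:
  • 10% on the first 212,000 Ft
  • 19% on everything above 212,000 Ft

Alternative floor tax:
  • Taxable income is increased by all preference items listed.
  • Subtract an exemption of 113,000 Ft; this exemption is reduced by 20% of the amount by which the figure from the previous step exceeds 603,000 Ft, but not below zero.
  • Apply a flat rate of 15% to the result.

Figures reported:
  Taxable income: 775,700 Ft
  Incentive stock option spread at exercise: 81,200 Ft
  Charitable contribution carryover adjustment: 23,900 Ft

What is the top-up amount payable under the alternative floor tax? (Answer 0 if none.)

Regular income tax:
  212,000 Ft × 10% = 21,200 Ft
  563,700 Ft × 19% = 107,103 Ft
  → 128,303 Ft

Alternative floor tax:
  Adjusted income: 775,700 Ft + 81,200 Ft + 23,900 Ft = 880,800 Ft
  Exemption: 113,000 Ft − 20% × (880,800 Ft − 603,000 Ft) = 113,000 Ft − 55,560 Ft = 57,440 Ft
  Base: 880,800 Ft − 57,440 Ft = 823,360 Ft
  823,360 Ft × 15% = 123,504 Ft

123,504 Ft ≤ 128,303 Ft, so no add-on is due.

0 Ft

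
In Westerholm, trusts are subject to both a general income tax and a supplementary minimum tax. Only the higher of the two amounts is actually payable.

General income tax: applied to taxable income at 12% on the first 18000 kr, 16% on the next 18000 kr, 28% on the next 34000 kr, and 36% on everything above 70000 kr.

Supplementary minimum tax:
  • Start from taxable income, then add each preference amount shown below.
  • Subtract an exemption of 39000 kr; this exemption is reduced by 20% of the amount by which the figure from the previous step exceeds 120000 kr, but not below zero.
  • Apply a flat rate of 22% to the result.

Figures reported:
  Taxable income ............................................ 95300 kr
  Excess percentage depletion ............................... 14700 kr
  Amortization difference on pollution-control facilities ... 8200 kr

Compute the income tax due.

23668 kr

Supplementary minimum tax:
  Adjusted income: 95300 kr + 14700 kr + 8200 kr = 118200 kr
  Exemption: 118200 kr ≤ 120000 kr, so full 39000 kr applies
  Base: 118200 kr − 39000 kr = 79200 kr
  79200 kr × 22% = 17424 kr

General income tax:
  18000 kr × 12% = 2160 kr
  18000 kr × 16% = 2880 kr
  34000 kr × 28% = 9520 kr
  25300 kr × 36% = 9108 kr
  → 23668 kr

23668 kr > 17424 kr, so the general income tax governs.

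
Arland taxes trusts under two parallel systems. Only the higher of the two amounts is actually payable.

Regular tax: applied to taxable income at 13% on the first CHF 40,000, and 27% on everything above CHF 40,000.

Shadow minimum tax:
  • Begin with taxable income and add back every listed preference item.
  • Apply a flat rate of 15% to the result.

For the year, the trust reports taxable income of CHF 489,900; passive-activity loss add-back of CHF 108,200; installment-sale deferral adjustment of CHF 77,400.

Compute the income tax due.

CHF 126,673

Shadow minimum tax:
  Adjusted income: CHF 489,900 + CHF 108,200 + CHF 77,400 = CHF 675,500
  CHF 675,500 × 15% = CHF 101,325

Regular tax:
  CHF 40,000 × 13% = CHF 5,200
  CHF 449,900 × 27% = CHF 121,473
  → CHF 126,673

CHF 126,673 > CHF 101,325, so the regular tax governs.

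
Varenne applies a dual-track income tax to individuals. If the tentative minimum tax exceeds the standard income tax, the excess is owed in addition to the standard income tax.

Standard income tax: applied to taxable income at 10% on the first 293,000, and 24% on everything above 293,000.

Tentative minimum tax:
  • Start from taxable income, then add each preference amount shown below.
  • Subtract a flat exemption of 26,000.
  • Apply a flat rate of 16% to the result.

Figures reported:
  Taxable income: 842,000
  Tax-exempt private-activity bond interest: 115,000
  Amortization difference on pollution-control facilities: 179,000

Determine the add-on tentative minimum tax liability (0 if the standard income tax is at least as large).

16,540

Tentative minimum tax:
  Adjusted income: 842,000 + 115,000 + 179,000 = 1,136,000
  Less exemption 26,000 → base 1,110,000
  1,110,000 × 16% = 177,600

Standard income tax:
  293,000 × 10% = 29,300
  549,000 × 24% = 131,760
  → 161,060

Excess of tentative minimum tax over standard income tax: 177,600 − 161,060 = 16,540.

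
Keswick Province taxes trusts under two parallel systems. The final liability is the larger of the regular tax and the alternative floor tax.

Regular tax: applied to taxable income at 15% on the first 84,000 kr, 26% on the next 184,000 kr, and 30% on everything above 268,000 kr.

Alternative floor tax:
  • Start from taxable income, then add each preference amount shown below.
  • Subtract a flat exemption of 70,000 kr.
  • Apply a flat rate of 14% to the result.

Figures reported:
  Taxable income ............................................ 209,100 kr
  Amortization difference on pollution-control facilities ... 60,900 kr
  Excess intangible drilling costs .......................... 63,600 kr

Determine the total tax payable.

Alternative floor tax:
  Adjusted income: 209,100 kr + 60,900 kr + 63,600 kr = 333,600 kr
  Less exemption 70,000 kr → base 263,600 kr
  263,600 kr × 14% = 36,904 kr

Regular tax:
  84,000 kr × 15% = 12,600 kr
  125,100 kr × 26% = 32,526 kr
  → 45,126 kr

45,126 kr > 36,904 kr, so the regular tax governs.

45,126 kr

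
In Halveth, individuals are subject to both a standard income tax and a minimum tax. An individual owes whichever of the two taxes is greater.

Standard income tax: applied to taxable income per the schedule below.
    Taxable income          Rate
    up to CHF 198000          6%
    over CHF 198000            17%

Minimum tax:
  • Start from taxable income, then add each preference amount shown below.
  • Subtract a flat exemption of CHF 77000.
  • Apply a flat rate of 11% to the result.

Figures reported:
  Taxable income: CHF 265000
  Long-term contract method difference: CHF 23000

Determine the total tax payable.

CHF 23270

Minimum tax:
  Adjusted income: CHF 265000 + CHF 23000 = CHF 288000
  Less exemption CHF 77000 → base CHF 211000
  CHF 211000 × 11% = CHF 23210

Standard income tax:
  CHF 198000 × 6% = CHF 11880
  CHF 67000 × 17% = CHF 11390
  → CHF 23270

CHF 23270 > CHF 23210, so the standard income tax governs.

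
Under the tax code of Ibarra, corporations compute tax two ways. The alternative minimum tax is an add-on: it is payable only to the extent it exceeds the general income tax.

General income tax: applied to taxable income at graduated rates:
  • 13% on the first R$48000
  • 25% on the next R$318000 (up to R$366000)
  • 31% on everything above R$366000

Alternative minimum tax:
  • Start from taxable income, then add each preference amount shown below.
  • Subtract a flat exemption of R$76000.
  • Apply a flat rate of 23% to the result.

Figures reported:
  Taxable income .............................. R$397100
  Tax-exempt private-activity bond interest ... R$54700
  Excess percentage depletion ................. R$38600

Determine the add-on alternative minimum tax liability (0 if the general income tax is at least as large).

R$0

General income tax:
  R$48000 × 13% = R$6240
  R$318000 × 25% = R$79500
  R$31100 × 31% = R$9641
  → R$95381

Alternative minimum tax:
  Adjusted income: R$397100 + R$54700 + R$38600 = R$490400
  Less exemption R$76000 → base R$414400
  R$414400 × 23% = R$95312

R$95312 ≤ R$95381, so no add-on is due.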